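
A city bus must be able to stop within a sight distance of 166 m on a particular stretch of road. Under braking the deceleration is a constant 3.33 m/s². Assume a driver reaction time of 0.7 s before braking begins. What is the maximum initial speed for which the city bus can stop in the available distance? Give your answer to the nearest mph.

Maximum speed ≈ 69 mph

Stopping distance: v·t_r + v²/(2a) = 166 with t_r = 0.7 s and a = 3.330 m/s².
So v² + 4.662 v − 1105.56 = 0.
Positive root: v = −a·t_r + √((a·t_r)² + 2a·d) = −2.331 + √(5.434 + 1105.56) = 31.0006 m/s.
31.0006 m/s ÷ 0.44704 = 69.346 mph.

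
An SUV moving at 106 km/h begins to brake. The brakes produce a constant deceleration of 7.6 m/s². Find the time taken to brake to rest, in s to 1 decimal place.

Braking time ≈ 3.9 s

106 km/h ÷ 3.6 = 29.4444 m/s.
Braking time = v/a = 29.4444 / 7.600 = 3.874 s.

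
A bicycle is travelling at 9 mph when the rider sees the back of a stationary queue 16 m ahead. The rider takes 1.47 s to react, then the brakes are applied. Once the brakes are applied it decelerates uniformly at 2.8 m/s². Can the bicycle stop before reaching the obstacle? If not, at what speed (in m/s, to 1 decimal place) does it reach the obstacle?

9 mph × 0.44704 = 4.0234 m/s.
Reaction distance = 4.0234 × 1.47 = 5.914 m.
Braking distance = v²/(2a) = 16.188 / 5.600 = 2.891 m.
Total stopping distance = 5.914 + 2.891 = 8.805 m, vs 16 m available — it stops with 16 − 8.805 = 7.195 m to spare.

Yes — it stops about 7.2 m short of the obstacle, so it never reaches it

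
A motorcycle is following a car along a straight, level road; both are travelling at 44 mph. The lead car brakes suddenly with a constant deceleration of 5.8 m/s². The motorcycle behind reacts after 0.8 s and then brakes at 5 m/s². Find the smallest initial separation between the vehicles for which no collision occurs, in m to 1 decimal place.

Minimum gap ≈ 21.1 m

44 mph × 0.44704 = 19.6698 m/s.
Leader travels v²/(2a_L) = 386.901 / 11.600 = 33.354 m before stopping.
Follower covers v·t_r = 19.6698 × 0.8 = 15.736 m while reacting, then v²/(2a_F) = 386.901 / 10.000 = 38.690 m while braking, for a total of 15.736 + 38.690 = 54.426 m.
Since a_F ≤ a_L and the follower starts braking later, the follower is never slower than the leader, so the closest approach is when both have stopped.
Minimum gap = 54.426 − 33.354 = 21.072 m.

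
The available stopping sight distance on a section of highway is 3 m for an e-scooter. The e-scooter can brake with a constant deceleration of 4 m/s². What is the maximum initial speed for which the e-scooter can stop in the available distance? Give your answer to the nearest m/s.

v²/(2a) = d ⇒ v = √(2 × 4.000 × 3) = √24.00 = 4.8990 m/s.

Maximum speed ≈ 5 m/s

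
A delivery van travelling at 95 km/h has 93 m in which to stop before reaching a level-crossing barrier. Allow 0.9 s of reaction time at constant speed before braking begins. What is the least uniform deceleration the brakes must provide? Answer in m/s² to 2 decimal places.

Required deceleration ≈ 5.03 m/s²

95 km/h ÷ 3.6 = 26.3889 m/s.
Distance covered during reaction = 26.3889 × 0.9 = 23.750 m.
Distance available for braking: 93 − 23.750 = 69.250 m.
v² = 2a·d ⇒ a = v²/(2d) = 26.3889² / (2 × 69.250) = 696.374 / 138.500 = 5.0280 m/s².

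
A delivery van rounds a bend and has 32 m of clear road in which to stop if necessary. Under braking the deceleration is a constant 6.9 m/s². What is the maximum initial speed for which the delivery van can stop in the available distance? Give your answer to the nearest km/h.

v²/(2a) = d ⇒ v = √(2 × 6.900 × 32) = √441.60 = 21.0143 m/s.
21.0143 m/s × 3.6 = 75.651 km/h.

Maximum speed ≈ 76 km/h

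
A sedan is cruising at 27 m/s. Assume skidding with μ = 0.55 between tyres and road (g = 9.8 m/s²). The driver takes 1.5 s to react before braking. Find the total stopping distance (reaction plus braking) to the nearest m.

Total stopping distance ≈ 108 m

a = μg = 0.55 × 9.8 = 5.390 m/s².
Reaction distance = v·t_r = 27.0000 × 1.5 = 40.500 m.
Braking distance = v²/(2a) = 27.0000² / (2 × 5.390) = 729.000 / 10.780 = 67.625 m.
Total = 40.500 + 67.625 = 108.125 m.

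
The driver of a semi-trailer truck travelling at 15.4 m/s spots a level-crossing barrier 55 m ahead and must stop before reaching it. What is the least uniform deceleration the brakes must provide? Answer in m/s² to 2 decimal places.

v² = 2a·d ⇒ a = v²/(2d) = 15.4000² / (2 × 55.000) = 237.160 / 110.000 = 2.1560 m/s².

Required deceleration ≈ 2.16 m/s²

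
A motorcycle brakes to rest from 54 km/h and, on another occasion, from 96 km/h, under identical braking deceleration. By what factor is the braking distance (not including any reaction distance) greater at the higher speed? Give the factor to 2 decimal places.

Factor ≈ 3.16

Braking distance d = v²/(2a), so with a fixed, d ∝ v².
Factor = (96/54)² = 1.7778² = 3.1606.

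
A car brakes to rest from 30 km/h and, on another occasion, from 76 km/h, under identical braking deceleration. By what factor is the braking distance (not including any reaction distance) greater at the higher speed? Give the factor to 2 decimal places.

Braking distance d = v²/(2a), so with a fixed, d ∝ v².
Factor = (76/30)² = 2.5333² = 6.4176.

Factor ≈ 6.42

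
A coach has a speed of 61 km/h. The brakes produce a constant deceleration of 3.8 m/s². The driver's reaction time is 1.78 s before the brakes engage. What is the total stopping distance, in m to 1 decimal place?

Total stopping distance ≈ 67.9 m

61 km/h ÷ 3.6 = 16.9444 m/s.
Reaction distance = v·t_r = 16.9444 × 1.78 = 30.161 m.
Braking distance = v²/(2a) = 16.9444² / (2 × 3.800) = 287.113 / 7.600 = 37.778 m.
Total = 30.161 + 37.778 = 67.939 m.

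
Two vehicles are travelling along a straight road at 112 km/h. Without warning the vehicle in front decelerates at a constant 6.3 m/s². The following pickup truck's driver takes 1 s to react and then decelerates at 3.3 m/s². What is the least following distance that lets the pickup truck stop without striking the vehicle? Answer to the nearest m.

Minimum gap ≈ 101 m

112 km/h ÷ 3.6 = 31.1111 m/s.
Leader travels v²/(2a_L) = 967.901 / 12.600 = 76.818 m before stopping.
Follower covers v·t_r = 31.1111 × 1 = 31.111 m while reacting, then v²/(2a_F) = 967.901 / 6.600 = 146.652 m while braking, for a total of 31.111 + 146.652 = 177.763 m.
Since a_F ≤ a_L and the follower starts braking later, the follower is never slower than the leader, so the closest approach is when both have stopped.
Minimum gap = 177.763 − 76.818 = 100.945 m.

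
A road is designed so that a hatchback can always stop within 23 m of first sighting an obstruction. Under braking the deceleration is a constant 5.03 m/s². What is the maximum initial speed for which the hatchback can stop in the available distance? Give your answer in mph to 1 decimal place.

Maximum speed ≈ 34.0 mph

v²/(2a) = d ⇒ v = √(2 × 5.030 × 23) = √231.38 = 15.2112 m/s.
15.2112 m/s ÷ 0.44704 = 34.026 mph.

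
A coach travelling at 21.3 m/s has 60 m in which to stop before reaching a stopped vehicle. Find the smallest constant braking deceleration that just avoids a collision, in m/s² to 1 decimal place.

Required deceleration ≈ 3.8 m/s²

v² = 2a·d ⇒ a = v²/(2d) = 21.3000² / (2 × 60.000) = 453.690 / 120.000 = 3.7807 m/s².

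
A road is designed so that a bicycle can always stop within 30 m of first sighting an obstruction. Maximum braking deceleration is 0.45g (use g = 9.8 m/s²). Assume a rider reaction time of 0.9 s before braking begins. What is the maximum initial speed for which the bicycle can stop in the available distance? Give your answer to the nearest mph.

Maximum speed ≈ 29 mph

a = 0.45 × 9.8 = 4.410 m/s².
Stopping distance: v·t_r + v²/(2a) = 30 with t_r = 0.9 s and a = 4.410 m/s².
So v² + 7.938 v − 264.60 = 0.
Positive root: v = −a·t_r + √((a·t_r)² + 2a·d) = −3.969 + √(15.753 + 264.60) = 12.7747 m/s.
12.7747 m/s ÷ 0.44704 = 28.576 mph.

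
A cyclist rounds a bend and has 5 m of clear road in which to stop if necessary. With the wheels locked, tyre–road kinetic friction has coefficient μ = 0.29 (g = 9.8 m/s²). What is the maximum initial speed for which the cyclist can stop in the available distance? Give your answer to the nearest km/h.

Maximum speed ≈ 19 km/h

a = μg = 0.29 × 9.8 = 2.842 m/s².
v²/(2a) = d ⇒ v = √(2 × 2.842 × 5) = √28.42 = 5.3310 m/s.
5.3310 m/s × 3.6 = 19.192 km/h.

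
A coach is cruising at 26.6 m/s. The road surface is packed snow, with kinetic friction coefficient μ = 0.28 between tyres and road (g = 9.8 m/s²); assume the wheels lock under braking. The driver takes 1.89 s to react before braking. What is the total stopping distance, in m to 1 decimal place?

Total stopping distance ≈ 179.2 m

a = μg = 0.28 × 9.8 = 2.744 m/s².
Reaction distance = v·t_r = 26.6000 × 1.89 = 50.274 m.
Braking distance = v²/(2a) = 26.6000² / (2 × 2.744) = 707.560 / 5.488 = 128.929 m.
Total = 50.274 + 128.929 = 179.203 m.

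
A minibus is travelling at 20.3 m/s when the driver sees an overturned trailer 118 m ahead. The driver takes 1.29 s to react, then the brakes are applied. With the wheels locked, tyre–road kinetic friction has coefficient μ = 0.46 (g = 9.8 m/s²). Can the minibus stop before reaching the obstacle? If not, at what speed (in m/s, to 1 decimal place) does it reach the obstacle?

a = μg = 0.46 × 9.8 = 4.508 m/s².
Reaction distance = 20.3000 × 1.29 = 26.187 m.
Braking distance = v²/(2a) = 412.090 / 9.016 = 45.707 m.
Total stopping distance = 26.187 + 45.707 = 71.894 m, vs 118 m available — it stops with 118 − 71.894 = 46.106 m to spare.

Yes — it stops about 46.1 m short of the obstacle, so it never reaches it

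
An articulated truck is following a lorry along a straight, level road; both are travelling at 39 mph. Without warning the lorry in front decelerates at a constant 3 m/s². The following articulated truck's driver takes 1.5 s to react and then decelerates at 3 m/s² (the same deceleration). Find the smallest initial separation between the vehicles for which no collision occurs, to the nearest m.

Minimum gap ≈ 26 m

39 mph × 0.44704 = 17.4346 m/s.
Leader travels v²/(2a_L) = 303.965 / 6.000 = 50.661 m before stopping.
Follower covers v·t_r = 17.4346 × 1.5 = 26.152 m while reacting, then v²/(2a_F) = 303.965 / 6.000 = 50.661 m while braking, for a total of 26.152 + 50.661 = 76.813 m.
Since a_F ≤ a_L and the follower starts braking later, the follower is never slower than the leader, so the closest approach is when both have stopped.
Minimum gap = 76.813 − 50.661 = 26.152 m.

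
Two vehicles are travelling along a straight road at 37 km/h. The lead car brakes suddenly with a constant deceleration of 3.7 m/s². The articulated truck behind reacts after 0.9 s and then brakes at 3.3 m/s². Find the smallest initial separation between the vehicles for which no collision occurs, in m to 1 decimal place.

37 km/h ÷ 3.6 = 10.2778 m/s.
Leader travels v²/(2a_L) = 105.633 / 7.400 = 14.275 m before stopping.
Follower covers v·t_r = 10.2778 × 0.9 = 9.250 m while reacting, then v²/(2a_F) = 105.633 / 6.600 = 16.005 m while braking, for a total of 9.250 + 16.005 = 25.255 m.
Since a_F ≤ a_L and the follower starts braking later, the follower is never slower than the leader, so the closest approach is when both have stopped.
Minimum gap = 25.255 − 14.275 = 10.980 m.

Minimum gap ≈ 11.0 m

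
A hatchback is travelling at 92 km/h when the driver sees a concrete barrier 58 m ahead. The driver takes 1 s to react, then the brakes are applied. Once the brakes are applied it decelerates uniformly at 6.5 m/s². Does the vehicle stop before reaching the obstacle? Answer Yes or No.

92 km/h ÷ 3.6 = 25.5556 m/s.
Reaction distance = 25.5556 × 1 = 25.556 m.
Braking distance = v²/(2a) = 653.089 / 13.000 = 50.238 m.
Total stopping distance = 25.556 + 50.238 = 75.794 m, vs 58 m available — it cannot stop in time and overshoots by 75.794 − 58 = 17.794 m.

No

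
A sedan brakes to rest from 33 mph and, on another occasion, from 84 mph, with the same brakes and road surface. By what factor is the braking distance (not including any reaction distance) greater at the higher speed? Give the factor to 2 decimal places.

Factor ≈ 6.48

Braking distance d = v²/(2a), so with a fixed, d ∝ v².
Factor = (84/33)² = 2.5455² = 6.4796.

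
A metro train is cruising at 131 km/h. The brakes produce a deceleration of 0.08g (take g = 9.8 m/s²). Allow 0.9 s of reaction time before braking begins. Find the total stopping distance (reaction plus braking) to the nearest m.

Total stopping distance ≈ 877 m

131 km/h ÷ 3.6 = 36.3889 m/s.
a = 0.08 × 9.8 = 0.784 m/s².
Reaction distance = v·t_r = 36.3889 × 0.9 = 32.750 m.
Braking distance = v²/(2a) = 36.3889² / (2 × 0.784) = 1324.152 / 1.568 = 844.485 m.
Total = 32.750 + 844.485 = 877.235 m.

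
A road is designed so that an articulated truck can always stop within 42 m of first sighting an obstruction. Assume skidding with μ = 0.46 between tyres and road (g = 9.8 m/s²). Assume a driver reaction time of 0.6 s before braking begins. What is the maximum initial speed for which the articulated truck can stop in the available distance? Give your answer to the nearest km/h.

Maximum speed ≈ 61 km/h

a = μg = 0.46 × 9.8 = 4.508 m/s².
Stopping distance: v·t_r + v²/(2a) = 42 with t_r = 0.6 s and a = 4.508 m/s².
So v² + 5.410 v − 378.67 = 0.
Positive root: v = −a·t_r + √((a·t_r)² + 2a·d) = −2.705 + √(7.317 + 378.67) = 16.9416 m/s.
16.9416 m/s × 3.6 = 60.990 km/h.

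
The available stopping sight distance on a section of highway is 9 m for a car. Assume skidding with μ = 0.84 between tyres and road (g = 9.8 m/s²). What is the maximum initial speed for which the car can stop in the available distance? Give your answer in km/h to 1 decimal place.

a = μg = 0.84 × 9.8 = 8.232 m/s².
v²/(2a) = d ⇒ v = √(2 × 8.232 × 9) = √148.18 = 12.1729 m/s.
12.1729 m/s × 3.6 = 43.822 km/h.

Maximum speed ≈ 43.8 km/h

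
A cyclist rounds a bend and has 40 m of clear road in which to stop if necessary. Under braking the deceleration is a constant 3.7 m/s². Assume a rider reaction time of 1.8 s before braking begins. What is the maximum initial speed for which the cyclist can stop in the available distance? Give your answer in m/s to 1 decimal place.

Stopping distance: v·t_r + v²/(2a) = 40 with t_r = 1.8 s and a = 3.700 m/s².
So v² + 13.320 v − 296.00 = 0.
Positive root: v = −a·t_r + √((a·t_r)² + 2a·d) = −6.660 + √(44.356 + 296.00) = 11.7887 m/s.

Maximum speed ≈ 11.8 m/s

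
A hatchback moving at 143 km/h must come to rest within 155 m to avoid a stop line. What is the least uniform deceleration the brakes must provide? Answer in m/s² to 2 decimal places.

143 km/h ÷ 3.6 = 39.7222 m/s.
v² = 2a·d ⇒ a = v²/(2d) = 39.7222² / (2 × 155.000) = 1577.853 / 310.000 = 5.0898 m/s².

Required deceleration ≈ 5.09 m/s²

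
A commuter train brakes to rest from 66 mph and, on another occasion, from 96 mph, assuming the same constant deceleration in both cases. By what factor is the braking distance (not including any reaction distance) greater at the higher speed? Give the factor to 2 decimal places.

Factor ≈ 2.12

Braking distance d = v²/(2a), so with a fixed, d ∝ v².
Factor = (96/66)² = 1.4545² = 2.1156.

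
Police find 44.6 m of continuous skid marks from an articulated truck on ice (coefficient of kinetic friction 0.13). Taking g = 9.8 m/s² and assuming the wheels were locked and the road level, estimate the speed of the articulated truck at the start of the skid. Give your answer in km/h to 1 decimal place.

Deceleration a = μg = 0.13 × 9.8 = 1.274 m/s².
v = √(2a·d) = √(2 × 1.274 × 44.6) = √113.641 = 10.6603 m/s.
= 10.6603 × 3.6 = 38.377 km/h.

Initial speed ≈ 38.4 km/h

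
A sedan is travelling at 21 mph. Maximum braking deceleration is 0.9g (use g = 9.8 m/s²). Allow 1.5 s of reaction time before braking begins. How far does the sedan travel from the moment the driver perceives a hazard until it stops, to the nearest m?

Total stopping distance ≈ 19 m

21 mph × 0.44704 = 9.3878 m/s.
a = 0.9 × 9.8 = 8.820 m/s².
Reaction distance = v·t_r = 9.3878 × 1.5 = 14.082 m.
Braking distance = v²/(2a) = 9.3878² / (2 × 8.820) = 88.131 / 17.640 = 4.996 m.
Total = 14.082 + 4.996 = 19.078 m.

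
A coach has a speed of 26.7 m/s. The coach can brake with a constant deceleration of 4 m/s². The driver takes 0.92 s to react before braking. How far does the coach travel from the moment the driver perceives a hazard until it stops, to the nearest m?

Total stopping distance ≈ 114 m

Reaction distance = v·t_r = 26.7000 × 0.92 = 24.564 m.
Braking distance = v²/(2a) = 26.7000² / (2 × 4.000) = 712.890 / 8.000 = 89.111 m.
Total = 24.564 + 89.111 = 113.675 m.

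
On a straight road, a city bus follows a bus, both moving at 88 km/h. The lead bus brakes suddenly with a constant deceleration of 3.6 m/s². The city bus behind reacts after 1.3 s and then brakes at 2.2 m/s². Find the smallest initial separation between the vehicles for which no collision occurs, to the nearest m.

88 km/h ÷ 3.6 = 24.4444 m/s.
Leader travels v²/(2a_L) = 597.529 / 7.200 = 82.990 m before stopping.
Follower covers v·t_r = 24.4444 × 1.3 = 31.778 m while reacting, then v²/(2a_F) = 597.529 / 4.400 = 135.802 m while braking, for a total of 31.778 + 135.802 = 167.580 m.
Since a_F ≤ a_L and the follower starts braking later, the follower is never slower than the leader, so the closest approach is when both have stopped.
Minimum gap = 167.580 − 82.990 = 84.590 m.

Minimum gap ≈ 85 m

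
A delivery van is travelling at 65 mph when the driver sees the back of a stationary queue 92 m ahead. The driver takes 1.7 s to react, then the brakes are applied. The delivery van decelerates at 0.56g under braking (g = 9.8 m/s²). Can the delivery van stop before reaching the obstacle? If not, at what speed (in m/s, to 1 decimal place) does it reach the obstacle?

65 mph × 0.44704 = 29.0576 m/s.
a = 0.56 × 9.8 = 5.488 m/s².
Reaction distance = 29.0576 × 1.7 = 49.398 m.
Braking distance needed to stop: v²/(2a) = 844.344 / 10.976 = 76.926 m, so total needed = 49.398 + 76.926 = 126.324 m > 92 m — it cannot stop.
Distance remaining when braking begins: 92 − 49.398 = 42.602 m.
v² = v₀² − 2a·d = 844.344 − 2 × 5.488 × 42.602 = 376.744 m²/s².
v = √376.744 = 19.410 m/s.

No — it strikes the obstacle at 19.4 m/s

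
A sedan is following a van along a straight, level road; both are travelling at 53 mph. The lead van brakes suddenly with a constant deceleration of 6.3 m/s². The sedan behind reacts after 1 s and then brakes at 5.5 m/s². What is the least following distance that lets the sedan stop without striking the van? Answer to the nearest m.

Minimum gap ≈ 30 m

53 mph × 0.44704 = 23.6931 m/s.
Leader travels v²/(2a_L) = 561.363 / 12.600 = 44.553 m before stopping.
Follower covers v·t_r = 23.6931 × 1 = 23.693 m while reacting, then v²/(2a_F) = 561.363 / 11.000 = 51.033 m while braking, for a total of 23.693 + 51.033 = 74.726 m.
Since a_F ≤ a_L and the follower starts braking later, the follower is never slower than the leader, so the closest approach is when both have stopped.
Minimum gap = 74.726 − 44.553 = 30.173 m.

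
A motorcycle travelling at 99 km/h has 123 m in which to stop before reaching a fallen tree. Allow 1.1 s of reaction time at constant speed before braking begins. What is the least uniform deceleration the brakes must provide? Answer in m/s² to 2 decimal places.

Required deceleration ≈ 4.08 m/s²

99 km/h ÷ 3.6 = 27.5000 m/s.
Distance covered during reaction = 27.5000 × 1.1 = 30.250 m.
Distance available for braking: 123 − 30.250 = 92.750 m.
v² = 2a·d ⇒ a = v²/(2d) = 27.5000² / (2 × 92.750) = 756.250 / 185.500 = 4.0768 m/s².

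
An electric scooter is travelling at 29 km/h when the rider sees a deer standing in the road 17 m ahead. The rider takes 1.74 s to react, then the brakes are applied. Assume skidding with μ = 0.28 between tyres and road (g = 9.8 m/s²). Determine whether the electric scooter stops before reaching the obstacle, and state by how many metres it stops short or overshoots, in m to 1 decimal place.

29 km/h ÷ 3.6 = 8.0556 m/s.
a = μg = 0.28 × 9.8 = 2.744 m/s².
Reaction distance = 8.0556 × 1.74 = 14.017 m.
Braking distance = v²/(2a) = 64.893 / 5.488 = 11.825 m.
Total stopping distance = 14.017 + 11.825 = 25.842 m, vs 17 m available — it cannot stop in time and overshoots by 25.842 − 17 = 8.842 m.

No — it overshoots by 8.8 m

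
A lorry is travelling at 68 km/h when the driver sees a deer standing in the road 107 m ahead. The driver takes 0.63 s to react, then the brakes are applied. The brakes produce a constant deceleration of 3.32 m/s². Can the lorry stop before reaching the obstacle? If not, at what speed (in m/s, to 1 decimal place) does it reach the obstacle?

68 km/h ÷ 3.6 = 18.8889 m/s.
Reaction distance = 18.8889 × 0.63 = 11.900 m.
Braking distance = v²/(2a) = 356.791 / 6.640 = 53.734 m.
Total stopping distance = 11.900 + 53.734 = 65.634 m, vs 107 m available — it stops with 107 − 65.634 = 41.366 m to spare.

Yes — it stops about 41.4 m short of the obstacle, so it never reaches it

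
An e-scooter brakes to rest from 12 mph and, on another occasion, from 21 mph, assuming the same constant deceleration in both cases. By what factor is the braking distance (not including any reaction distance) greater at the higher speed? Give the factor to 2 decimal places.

Factor ≈ 3.06

Braking distance d = v²/(2a), so with a fixed, d ∝ v².
Factor = (21/12)² = 1.7500² = 3.0625.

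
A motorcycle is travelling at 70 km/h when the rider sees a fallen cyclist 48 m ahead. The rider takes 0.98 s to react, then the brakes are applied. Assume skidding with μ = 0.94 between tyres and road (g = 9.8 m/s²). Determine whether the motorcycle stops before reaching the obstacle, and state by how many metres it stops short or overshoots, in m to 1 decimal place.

Yes — it stops 8.4 m short of the obstacle

70 km/h ÷ 3.6 = 19.4444 m/s.
a = μg = 0.94 × 9.8 = 9.212 m/s².
Reaction distance = 19.4444 × 0.98 = 19.056 m.
Braking distance = v²/(2a) = 378.085 / 18.424 = 20.521 m.
Total stopping distance = 19.056 + 20.521 = 39.577 m, vs 48 m available — it stops with 48 − 39.577 = 8.423 m to spare.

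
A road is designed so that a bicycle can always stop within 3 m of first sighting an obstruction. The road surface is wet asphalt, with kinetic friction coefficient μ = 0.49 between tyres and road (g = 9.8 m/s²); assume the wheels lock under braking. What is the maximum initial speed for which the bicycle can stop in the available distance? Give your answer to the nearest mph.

a = μg = 0.49 × 9.8 = 4.802 m/s².
v²/(2a) = d ⇒ v = √(2 × 4.802 × 3) = √28.81 = 5.3675 m/s.
5.3675 m/s ÷ 0.44704 = 12.007 mph.

Maximum speed ≈ 12 mph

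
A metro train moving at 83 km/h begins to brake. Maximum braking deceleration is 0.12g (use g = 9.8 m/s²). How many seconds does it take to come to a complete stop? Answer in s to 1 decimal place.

Braking time ≈ 19.6 s

83 km/h ÷ 3.6 = 23.0556 m/s.
a = 0.12 × 9.8 = 1.176 m/s².
Braking time = v/a = 23.0556 / 1.176 = 19.605 s.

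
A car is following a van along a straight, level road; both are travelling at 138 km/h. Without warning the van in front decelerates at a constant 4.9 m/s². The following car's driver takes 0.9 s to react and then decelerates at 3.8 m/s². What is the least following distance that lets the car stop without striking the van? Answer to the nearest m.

Minimum gap ≈ 78 m

138 km/h ÷ 3.6 = 38.3333 m/s.
Leader travels v²/(2a_L) = 1469.442 / 9.800 = 149.943 m before stopping.
Follower covers v·t_r = 38.3333 × 0.9 = 34.500 m while reacting, then v²/(2a_F) = 1469.442 / 7.600 = 193.348 m while braking, for a total of 34.500 + 193.348 = 227.848 m.
Since a_F ≤ a_L and the follower starts braking later, the follower is never slower than the leader, so the closest approach is when both have stopped.
Minimum gap = 227.848 − 149.943 = 77.905 m.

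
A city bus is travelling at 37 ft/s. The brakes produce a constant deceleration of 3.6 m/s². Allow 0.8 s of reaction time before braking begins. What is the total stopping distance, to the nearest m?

Total stopping distance ≈ 27 m

37 ft/s × 0.3048 = 11.2776 m/s.
Reaction distance = v·t_r = 11.2776 × 0.8 = 9.022 m.
Braking distance = v²/(2a) = 11.2776² / (2 × 3.600) = 127.184 / 7.200 = 17.664 m.
Total = 9.022 + 17.664 = 26.686 m.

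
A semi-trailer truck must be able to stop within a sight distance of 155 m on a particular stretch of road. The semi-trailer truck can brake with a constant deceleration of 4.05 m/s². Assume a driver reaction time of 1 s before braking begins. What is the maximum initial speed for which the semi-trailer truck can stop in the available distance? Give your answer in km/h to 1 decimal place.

Maximum speed ≈ 113.8 km/h

Stopping distance: v·t_r + v²/(2a) = 155 with t_r = 1 s and a = 4.050 m/s².
So v² + 8.100 v − 1255.50 = 0.
Positive root: v = −a·t_r + √((a·t_r)² + 2a·d) = −4.050 + √(16.402 + 1255.50) = 31.6137 m/s.
31.6137 m/s × 3.6 = 113.809 km/h.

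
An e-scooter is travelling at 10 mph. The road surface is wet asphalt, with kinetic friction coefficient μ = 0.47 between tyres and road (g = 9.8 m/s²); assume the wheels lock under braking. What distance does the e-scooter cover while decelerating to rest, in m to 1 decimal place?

10 mph × 0.44704 = 4.4704 m/s.
a = μg = 0.47 × 9.8 = 4.606 m/s².
Braking distance = v²/(2a) = 4.4704² / (2 × 4.606) = 19.984 / 9.212 = 2.169 m.

Braking distance ≈ 2.2 m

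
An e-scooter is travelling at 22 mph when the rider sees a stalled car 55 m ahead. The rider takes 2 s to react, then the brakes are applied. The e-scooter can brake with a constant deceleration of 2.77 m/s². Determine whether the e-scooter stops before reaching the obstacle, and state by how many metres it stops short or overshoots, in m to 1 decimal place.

Yes — it stops 17.9 m short of the obstacle

22 mph × 0.44704 = 9.8349 m/s.
Reaction distance = 9.8349 × 2 = 19.670 m.
Braking distance = v²/(2a) = 96.725 / 5.540 = 17.459 m.
Total stopping distance = 19.670 + 17.459 = 37.129 m, vs 55 m available — it stops with 55 − 37.129 = 17.871 m to spare.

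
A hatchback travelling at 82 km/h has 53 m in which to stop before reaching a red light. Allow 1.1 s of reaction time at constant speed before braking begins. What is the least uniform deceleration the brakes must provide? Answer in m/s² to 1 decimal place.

Required deceleration ≈ 9.3 m/s²

82 km/h ÷ 3.6 = 22.7778 m/s.
Distance covered during reaction = 22.7778 × 1.1 = 25.056 m.
Distance available for braking: 53 − 25.056 = 27.944 m.
v² = 2a·d ⇒ a = v²/(2d) = 22.7778² / (2 × 27.944) = 518.828 / 55.888 = 9.2834 m/s².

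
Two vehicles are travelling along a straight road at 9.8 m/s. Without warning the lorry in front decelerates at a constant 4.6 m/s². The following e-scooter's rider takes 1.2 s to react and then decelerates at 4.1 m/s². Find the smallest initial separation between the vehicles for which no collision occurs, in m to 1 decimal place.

Leader travels v²/(2a_L) = 96.040 / 9.200 = 10.439 m before stopping.
Follower covers v·t_r = 9.8000 × 1.2 = 11.760 m while reacting, then v²/(2a_F) = 96.040 / 8.200 = 11.712 m while braking, for a total of 11.760 + 11.712 = 23.472 m.
Since a_F ≤ a_L and the follower starts braking later, the follower is never slower than the leader, so the closest approach is when both have stopped.
Minimum gap = 23.472 − 10.439 = 13.033 m.

Minimum gap ≈ 13.0 m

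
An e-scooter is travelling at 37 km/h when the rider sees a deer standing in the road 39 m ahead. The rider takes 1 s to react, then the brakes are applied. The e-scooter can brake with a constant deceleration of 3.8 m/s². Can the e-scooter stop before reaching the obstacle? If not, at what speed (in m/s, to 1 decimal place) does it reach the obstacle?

Yes — it stops about 14.8 m short of the obstacle, so it never reaches it

37 km/h ÷ 3.6 = 10.2778 m/s.
Reaction distance = 10.2778 × 1 = 10.278 m.
Braking distance = v²/(2a) = 105.633 / 7.600 = 13.899 m.
Total stopping distance = 10.278 + 13.899 = 24.177 m, vs 39 m available — it stops with 39 − 24.177 = 14.823 m to spare.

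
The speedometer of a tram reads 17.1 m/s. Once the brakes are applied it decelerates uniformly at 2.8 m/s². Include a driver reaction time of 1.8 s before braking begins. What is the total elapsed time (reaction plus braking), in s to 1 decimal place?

Braking time = v/a = 17.1000 / 2.800 = 6.107 s.
Total = 1.8 + 6.107 = 7.907 s.

Total time ≈ 7.9 s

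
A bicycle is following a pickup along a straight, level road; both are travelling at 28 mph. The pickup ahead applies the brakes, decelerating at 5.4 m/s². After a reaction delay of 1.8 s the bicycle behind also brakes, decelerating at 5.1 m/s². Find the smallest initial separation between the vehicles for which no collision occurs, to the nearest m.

28 mph × 0.44704 = 12.5171 m/s.
Leader travels v²/(2a_L) = 156.678 / 10.800 = 14.507 m before stopping.
Follower covers v·t_r = 12.5171 × 1.8 = 22.531 m while reacting, then v²/(2a_F) = 156.678 / 10.200 = 15.361 m while braking, for a total of 22.531 + 15.361 = 37.892 m.
Since a_F ≤ a_L and the follower starts braking later, the follower is never slower than the leader, so the closest approach is when both have stopped.
Minimum gap = 37.892 − 14.507 = 23.385 m.

Minimum gap ≈ 23 m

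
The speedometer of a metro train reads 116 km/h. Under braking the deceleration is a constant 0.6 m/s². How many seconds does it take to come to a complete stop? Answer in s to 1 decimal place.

116 km/h ÷ 3.6 = 32.2222 m/s.
Braking time = v/a = 32.2222 / 0.600 = 53.704 s.

Braking time ≈ 53.7 s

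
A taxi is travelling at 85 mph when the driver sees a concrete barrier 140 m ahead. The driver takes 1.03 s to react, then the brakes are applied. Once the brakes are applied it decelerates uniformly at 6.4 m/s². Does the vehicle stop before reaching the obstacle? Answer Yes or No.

No

85 mph × 0.44704 = 37.9984 m/s.
Reaction distance = 37.9984 × 1.03 = 39.138 m.
Braking distance = v²/(2a) = 1443.878 / 12.800 = 112.803 m.
Total stopping distance = 39.138 + 112.803 = 151.941 m, vs 140 m available — it cannot stop in time and overshoots by 151.941 − 140 = 11.941 m.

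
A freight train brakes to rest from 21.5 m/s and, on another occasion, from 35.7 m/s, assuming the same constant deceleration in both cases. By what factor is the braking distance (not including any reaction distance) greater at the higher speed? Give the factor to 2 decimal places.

Factor ≈ 2.76

Braking distance d = v²/(2a), so with a fixed, d ∝ v².
Factor = (35.7/21.5)² = 1.6605² = 2.7573.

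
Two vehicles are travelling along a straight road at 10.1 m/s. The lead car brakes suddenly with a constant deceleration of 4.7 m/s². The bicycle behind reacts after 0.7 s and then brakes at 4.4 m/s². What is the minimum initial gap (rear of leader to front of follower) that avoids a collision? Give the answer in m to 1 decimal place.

Minimum gap ≈ 7.8 m

Leader travels v²/(2a_L) = 102.010 / 9.400 = 10.852 m before stopping.
Follower covers v·t_r = 10.1000 × 0.7 = 7.070 m while reacting, then v²/(2a_F) = 102.010 / 8.800 = 11.592 m while braking, for a total of 7.070 + 11.592 = 18.662 m.
Since a_F ≤ a_L and the follower starts braking later, the follower is never slower than the leader, so the closest approach is when both have stopped.
Minimum gap = 18.662 − 10.852 = 7.810 m.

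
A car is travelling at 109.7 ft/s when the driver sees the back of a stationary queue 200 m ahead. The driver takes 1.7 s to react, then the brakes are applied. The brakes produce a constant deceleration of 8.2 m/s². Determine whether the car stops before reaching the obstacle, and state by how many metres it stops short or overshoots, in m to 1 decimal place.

109.7 ft/s × 0.3048 = 33.4366 m/s.
Reaction distance = 33.4366 × 1.7 = 56.842 m.
Braking distance = v²/(2a) = 1118.006 / 16.400 = 68.171 m.
Total stopping distance = 56.842 + 68.171 = 125.013 m, vs 200 m available — it stops with 200 − 125.013 = 74.987 m to spare.

Yes — it stops 75.0 m short of the obstacle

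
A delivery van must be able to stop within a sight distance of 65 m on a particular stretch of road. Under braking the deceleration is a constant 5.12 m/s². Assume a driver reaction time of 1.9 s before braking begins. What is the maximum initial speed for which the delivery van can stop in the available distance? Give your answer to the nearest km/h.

Maximum speed ≈ 64 km/h

Stopping distance: v·t_r + v²/(2a) = 65 with t_r = 1.9 s and a = 5.120 m/s².
So v² + 19.456 v − 665.60 = 0.
Positive root: v = −a·t_r + √((a·t_r)² + 2a·d) = −9.728 + √(94.634 + 665.60) = 17.8443 m/s.
17.8443 m/s × 3.6 = 64.239 km/h.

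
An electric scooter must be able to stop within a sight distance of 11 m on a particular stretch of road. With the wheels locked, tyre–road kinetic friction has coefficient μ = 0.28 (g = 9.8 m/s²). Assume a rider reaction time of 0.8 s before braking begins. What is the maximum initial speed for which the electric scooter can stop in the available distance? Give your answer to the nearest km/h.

Maximum speed ≈ 21 km/h

a = μg = 0.28 × 9.8 = 2.744 m/s².
Stopping distance: v·t_r + v²/(2a) = 11 with t_r = 0.8 s and a = 2.744 m/s².
So v² + 4.390 v − 60.37 = 0.
Positive root: v = −a·t_r + √((a·t_r)² + 2a·d) = −2.195 + √(4.818 + 60.37) = 5.8789 m/s.
5.8789 m/s × 3.6 = 21.164 km/h.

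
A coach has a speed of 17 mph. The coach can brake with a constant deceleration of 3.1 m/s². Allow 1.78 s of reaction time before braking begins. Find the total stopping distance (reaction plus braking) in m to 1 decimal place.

Total stopping distance ≈ 22.8 m

17 mph × 0.44704 = 7.5997 m/s.
Reaction distance = v·t_r = 7.5997 × 1.78 = 13.527 m.
Braking distance = v²/(2a) = 7.5997² / (2 × 3.100) = 57.755 / 6.200 = 9.315 m.
Total = 13.527 + 9.315 = 22.842 m.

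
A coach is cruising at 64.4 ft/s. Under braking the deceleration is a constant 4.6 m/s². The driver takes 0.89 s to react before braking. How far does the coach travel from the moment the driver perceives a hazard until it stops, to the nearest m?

Total stopping distance ≈ 59 m

64.4 ft/s × 0.3048 = 19.6291 m/s.
Reaction distance = v·t_r = 19.6291 × 0.89 = 17.470 m.
Braking distance = v²/(2a) = 19.6291² / (2 × 4.600) = 385.302 / 9.200 = 41.881 m.
Total = 17.470 + 41.881 = 59.351 m.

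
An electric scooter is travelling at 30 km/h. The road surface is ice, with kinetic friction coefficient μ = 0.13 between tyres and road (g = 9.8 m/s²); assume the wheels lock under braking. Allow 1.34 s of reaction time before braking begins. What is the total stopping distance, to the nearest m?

Total stopping distance ≈ 38 m

30 km/h ÷ 3.6 = 8.3333 m/s.
a = μg = 0.13 × 9.8 = 1.274 m/s².
Reaction distance = v·t_r = 8.3333 × 1.34 = 11.167 m.
Braking distance = v²/(2a) = 8.3333² / (2 × 1.274) = 69.444 / 2.548 = 27.254 m.
Total = 11.167 + 27.254 = 38.421 m.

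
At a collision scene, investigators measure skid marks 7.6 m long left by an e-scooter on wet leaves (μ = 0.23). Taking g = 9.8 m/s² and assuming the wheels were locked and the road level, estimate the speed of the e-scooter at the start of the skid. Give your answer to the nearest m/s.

Initial speed ≈ 6 m/s

Deceleration a = μg = 0.23 × 9.8 = 2.254 m/s².
v = √(2a·d) = √(2 × 2.254 × 7.6) = √34.261 = 5.8533 m/s.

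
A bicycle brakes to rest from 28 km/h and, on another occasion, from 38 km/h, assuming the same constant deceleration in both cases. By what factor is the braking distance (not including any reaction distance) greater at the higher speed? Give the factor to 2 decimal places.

Braking distance d = v²/(2a), so with a fixed, d ∝ v².
Factor = (38/28)² = 1.3571² = 1.8417.

Factor ≈ 1.84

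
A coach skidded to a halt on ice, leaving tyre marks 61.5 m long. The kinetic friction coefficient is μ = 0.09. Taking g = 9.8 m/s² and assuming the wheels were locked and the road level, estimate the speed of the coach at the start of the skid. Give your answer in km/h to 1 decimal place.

Deceleration a = μg = 0.09 × 9.8 = 0.882 m/s².
v = √(2a·d) = √(2 × 0.882 × 61.5) = √108.486 = 10.4157 m/s.
= 10.4157 × 3.6 = 37.497 km/h.

Initial speed ≈ 37.5 km/h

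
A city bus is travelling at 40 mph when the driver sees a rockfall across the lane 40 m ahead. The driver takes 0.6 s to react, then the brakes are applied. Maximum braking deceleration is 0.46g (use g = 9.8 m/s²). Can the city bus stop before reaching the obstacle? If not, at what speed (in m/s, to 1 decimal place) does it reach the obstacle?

No — it strikes the obstacle at 7.5 m/s

40 mph × 0.44704 = 17.8816 m/s.
a = 0.46 × 9.8 = 4.508 m/s².
Reaction distance = 17.8816 × 0.6 = 10.729 m.
Braking distance needed to stop: v²/(2a) = 319.752 / 9.016 = 35.465 m, so total needed = 10.729 + 35.465 = 46.194 m > 40 m — it cannot stop.
Distance remaining when braking begins: 40 − 10.729 = 29.271 m.
v² = v₀² − 2a·d = 319.752 − 2 × 4.508 × 29.271 = 55.845 m²/s².
v = √55.845 = 7.473 m/s.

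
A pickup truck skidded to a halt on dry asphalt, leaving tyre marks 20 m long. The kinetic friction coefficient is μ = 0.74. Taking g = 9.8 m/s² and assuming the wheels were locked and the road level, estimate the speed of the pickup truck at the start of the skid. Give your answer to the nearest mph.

Initial speed ≈ 38 mph

Deceleration a = μg = 0.74 × 9.8 = 7.252 m/s².
v = √(2a·d) = √(2 × 7.252 × 20) = √290.080 = 17.0317 m/s.
= 17.0317 ÷ 0.44704 = 38.099 mph.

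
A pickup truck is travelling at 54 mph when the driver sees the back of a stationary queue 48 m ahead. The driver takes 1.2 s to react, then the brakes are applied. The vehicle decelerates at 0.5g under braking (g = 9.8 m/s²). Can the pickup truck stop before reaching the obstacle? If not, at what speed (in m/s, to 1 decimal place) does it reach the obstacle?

54 mph × 0.44704 = 24.1402 m/s.
a = 0.5 × 9.8 = 4.900 m/s².
Reaction distance = 24.1402 × 1.2 = 28.968 m.
Braking distance needed to stop: v²/(2a) = 582.749 / 9.800 = 59.464 m, so total needed = 28.968 + 59.464 = 88.432 m > 48 m — it cannot stop.
Distance remaining when braking begins: 48 − 28.968 = 19.032 m.
v² = v₀² − 2a·d = 582.749 − 2 × 4.900 × 19.032 = 396.235 m²/s².
v = √396.235 = 19.906 m/s.

No — it strikes the obstacle at 19.9 m/s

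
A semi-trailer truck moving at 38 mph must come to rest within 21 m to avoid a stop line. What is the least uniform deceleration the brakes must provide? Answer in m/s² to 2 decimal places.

Required deceleration ≈ 6.87 m/s²

38 mph × 0.44704 = 16.9875 m/s.
v² = 2a·d ⇒ a = v²/(2d) = 16.9875² / (2 × 21.000) = 288.575 / 42.000 = 6.8708 m/s².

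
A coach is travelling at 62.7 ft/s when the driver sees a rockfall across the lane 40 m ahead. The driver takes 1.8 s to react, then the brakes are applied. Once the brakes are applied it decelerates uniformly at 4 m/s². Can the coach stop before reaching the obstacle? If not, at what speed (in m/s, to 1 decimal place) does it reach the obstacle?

No — it strikes the obstacle at 17.9 m/s

62.7 ft/s × 0.3048 = 19.1110 m/s.
Reaction distance = 19.1110 × 1.8 = 34.400 m.
Braking distance needed to stop: v²/(2a) = 365.230 / 8.000 = 45.654 m, so total needed = 34.400 + 45.654 = 80.054 m > 40 m — it cannot stop.
Distance remaining when braking begins: 40 − 34.400 = 5.600 m.
v² = v₀² − 2a·d = 365.230 − 2 × 4.000 × 5.600 = 320.430 m²/s².
v = √320.430 = 17.901 m/s.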